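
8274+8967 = 17241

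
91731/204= 30577/68=449.66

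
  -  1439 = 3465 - 4904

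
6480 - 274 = 6206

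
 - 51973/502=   -  51973/502 =- 103.53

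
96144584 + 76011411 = 172155995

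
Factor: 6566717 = 79^1*101^1 * 823^1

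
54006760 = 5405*9992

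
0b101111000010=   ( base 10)3010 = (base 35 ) 2g0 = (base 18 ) 954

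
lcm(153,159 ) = 8109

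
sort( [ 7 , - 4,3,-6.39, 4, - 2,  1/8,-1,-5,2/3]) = [ - 6.39 , - 5, - 4 , - 2 , - 1 , 1/8,  2/3,3 , 4 , 7 ] 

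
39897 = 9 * 4433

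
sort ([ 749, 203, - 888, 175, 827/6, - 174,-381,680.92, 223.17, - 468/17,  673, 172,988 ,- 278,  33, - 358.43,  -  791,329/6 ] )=[-888, - 791, - 381, - 358.43, - 278, - 174,-468/17, 33,329/6, 827/6,172,175,203, 223.17,673,680.92,749,988]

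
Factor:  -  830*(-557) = 2^1*5^1*83^1 * 557^1 = 462310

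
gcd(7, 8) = 1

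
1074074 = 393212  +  680862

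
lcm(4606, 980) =46060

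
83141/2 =41570 + 1/2= 41570.50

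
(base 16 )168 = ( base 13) 219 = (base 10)360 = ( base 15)190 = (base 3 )111100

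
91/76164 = 91/76164 = 0.00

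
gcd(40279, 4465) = 47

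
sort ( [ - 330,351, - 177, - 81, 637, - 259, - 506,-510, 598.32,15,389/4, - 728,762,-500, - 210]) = [ - 728, - 510,-506, - 500, - 330  ,-259, - 210,-177, - 81,15,389/4,351,  598.32,637,762]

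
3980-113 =3867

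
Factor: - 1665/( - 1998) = 2^( - 1)*3^( - 1)*5^1 = 5/6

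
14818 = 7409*2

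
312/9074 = 12/349 = 0.03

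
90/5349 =30/1783  =  0.02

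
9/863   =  9/863 = 0.01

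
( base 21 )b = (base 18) b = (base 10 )11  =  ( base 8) 13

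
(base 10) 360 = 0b101101000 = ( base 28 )CO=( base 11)2A8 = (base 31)BJ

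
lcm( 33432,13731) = 768936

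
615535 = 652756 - 37221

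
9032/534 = 4516/267 = 16.91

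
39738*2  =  79476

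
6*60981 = 365886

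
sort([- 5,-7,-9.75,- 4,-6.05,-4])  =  [ - 9.75, - 7, - 6.05, - 5, - 4, - 4]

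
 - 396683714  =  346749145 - 743432859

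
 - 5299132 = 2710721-8009853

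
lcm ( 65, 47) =3055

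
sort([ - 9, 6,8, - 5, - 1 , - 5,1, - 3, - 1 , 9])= [ - 9, - 5, - 5, - 3, - 1, - 1,1, 6,8, 9]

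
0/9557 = 0 = 0.00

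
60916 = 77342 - 16426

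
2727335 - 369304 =2358031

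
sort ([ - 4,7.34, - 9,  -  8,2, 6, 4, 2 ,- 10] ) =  [ - 10, - 9,  -  8, - 4, 2,2,4,6,7.34 ]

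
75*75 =5625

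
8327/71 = 117+20/71 = 117.28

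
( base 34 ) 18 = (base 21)20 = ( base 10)42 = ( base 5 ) 132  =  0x2a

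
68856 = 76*906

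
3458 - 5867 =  - 2409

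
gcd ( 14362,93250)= 2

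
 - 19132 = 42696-61828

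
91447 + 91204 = 182651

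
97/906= 97/906 = 0.11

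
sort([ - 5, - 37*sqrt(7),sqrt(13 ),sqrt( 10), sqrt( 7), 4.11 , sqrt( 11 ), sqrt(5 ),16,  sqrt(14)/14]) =[ - 37*sqrt ( 7), - 5,sqrt( 14)/14,sqrt(5),sqrt(7), sqrt(10) , sqrt(11), sqrt (13),4.11,16]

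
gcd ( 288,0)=288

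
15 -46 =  - 31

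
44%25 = 19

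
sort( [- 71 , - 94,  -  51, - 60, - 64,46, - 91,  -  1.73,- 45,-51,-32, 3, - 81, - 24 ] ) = [ - 94, - 91, - 81, - 71,-64,-60,-51, - 51,-45, - 32, - 24,  -  1.73, 3,46]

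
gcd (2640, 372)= 12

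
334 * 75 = 25050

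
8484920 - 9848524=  -1363604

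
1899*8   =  15192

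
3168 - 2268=900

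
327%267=60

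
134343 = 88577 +45766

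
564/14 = 282/7 = 40.29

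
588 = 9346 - 8758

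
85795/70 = 17159/14 = 1225.64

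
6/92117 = 6/92117 = 0.00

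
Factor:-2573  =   - 31^1*83^1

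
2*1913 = 3826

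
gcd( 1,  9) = 1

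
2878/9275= 2878/9275 = 0.31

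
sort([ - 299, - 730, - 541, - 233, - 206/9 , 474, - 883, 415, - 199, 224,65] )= [- 883, - 730, - 541, - 299, - 233, - 199, - 206/9 , 65, 224, 415 , 474]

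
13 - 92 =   -  79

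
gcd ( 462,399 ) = 21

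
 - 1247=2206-3453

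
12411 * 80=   992880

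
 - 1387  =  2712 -4099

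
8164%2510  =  634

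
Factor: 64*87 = 2^6 * 3^1*29^1 = 5568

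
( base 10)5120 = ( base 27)70H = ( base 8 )12000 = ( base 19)e39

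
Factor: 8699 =8699^1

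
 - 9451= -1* 9451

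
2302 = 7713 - 5411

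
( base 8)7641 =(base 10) 4001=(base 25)6a1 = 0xFA1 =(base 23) 7CM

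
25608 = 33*776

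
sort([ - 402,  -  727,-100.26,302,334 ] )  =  [-727,  -  402,  -  100.26,302,334] 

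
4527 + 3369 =7896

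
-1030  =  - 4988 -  - 3958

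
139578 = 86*1623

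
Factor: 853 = 853^1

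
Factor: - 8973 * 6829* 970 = -59438318490 = - 2^1* 3^2*5^1*97^1*997^1*6829^1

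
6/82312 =3/41156=0.00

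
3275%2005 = 1270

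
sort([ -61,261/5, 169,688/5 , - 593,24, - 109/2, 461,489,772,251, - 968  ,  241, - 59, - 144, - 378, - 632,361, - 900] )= [ - 968, - 900, - 632, - 593, - 378, -144,-61,  -  59,  -  109/2, 24,261/5,688/5, 169, 241, 251, 361, 461,489, 772 ]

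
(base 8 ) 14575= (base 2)1100101111101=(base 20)g65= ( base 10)6525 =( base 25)AB0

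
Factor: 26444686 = 2^1*13222343^1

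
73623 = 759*97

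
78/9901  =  78/9901=0.01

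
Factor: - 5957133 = -3^1*7^1*13^1*21821^1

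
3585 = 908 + 2677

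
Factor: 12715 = 5^1*2543^1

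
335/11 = 30 + 5/11 = 30.45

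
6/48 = 1/8 = 0.12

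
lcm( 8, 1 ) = 8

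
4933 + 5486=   10419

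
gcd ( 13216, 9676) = 236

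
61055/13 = 4696 + 7/13 = 4696.54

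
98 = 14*7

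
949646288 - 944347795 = 5298493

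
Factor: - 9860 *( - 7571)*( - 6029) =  - 450065211740 = - 2^2*5^1*17^1*29^1*67^1*113^1* 6029^1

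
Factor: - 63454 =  - 2^1* 31727^1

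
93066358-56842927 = 36223431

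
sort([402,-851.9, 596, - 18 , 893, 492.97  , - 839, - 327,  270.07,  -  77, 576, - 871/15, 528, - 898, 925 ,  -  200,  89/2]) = [- 898, - 851.9, - 839  , - 327,  -  200, - 77,  -  871/15 , - 18,89/2 , 270.07 , 402,492.97,528,576 , 596, 893, 925 ]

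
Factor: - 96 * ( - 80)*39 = 2^9*3^2*5^1*13^1 =299520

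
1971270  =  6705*294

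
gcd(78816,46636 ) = 4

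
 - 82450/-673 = 122 + 344/673 =122.51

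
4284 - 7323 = - 3039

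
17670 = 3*5890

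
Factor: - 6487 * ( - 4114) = 26687518 = 2^1*11^2*13^1*17^1*499^1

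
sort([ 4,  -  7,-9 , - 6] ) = [  -  9,-7,-6, 4]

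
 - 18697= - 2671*7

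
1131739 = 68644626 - 67512887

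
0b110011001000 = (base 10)3272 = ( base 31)3ch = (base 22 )6GG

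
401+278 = 679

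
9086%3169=2748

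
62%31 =0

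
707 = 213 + 494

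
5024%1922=1180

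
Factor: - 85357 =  - 17^1*5021^1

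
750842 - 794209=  - 43367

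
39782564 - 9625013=30157551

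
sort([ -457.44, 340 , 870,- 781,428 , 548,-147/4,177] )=[-781, - 457.44 , - 147/4,177, 340,428, 548, 870]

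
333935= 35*9541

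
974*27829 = 27105446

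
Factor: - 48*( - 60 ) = 2880 = 2^6*3^2* 5^1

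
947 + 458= 1405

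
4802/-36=-134 + 11/18  =  - 133.39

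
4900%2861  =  2039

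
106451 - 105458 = 993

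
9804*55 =539220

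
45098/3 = 45098/3 = 15032.67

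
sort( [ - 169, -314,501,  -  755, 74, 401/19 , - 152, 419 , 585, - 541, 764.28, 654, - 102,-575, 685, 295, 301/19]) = [ - 755, - 575, -541,  -  314, - 169,-152, - 102,301/19, 401/19, 74,295,419, 501, 585, 654, 685,764.28] 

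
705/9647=705/9647 = 0.07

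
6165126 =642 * 9603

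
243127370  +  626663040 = 869790410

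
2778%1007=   764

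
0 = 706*0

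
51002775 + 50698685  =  101701460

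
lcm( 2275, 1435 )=93275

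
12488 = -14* ( - 892) 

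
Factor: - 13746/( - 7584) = 29/16 =2^( - 4)*29^1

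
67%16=3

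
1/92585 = 1/92585= 0.00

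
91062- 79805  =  11257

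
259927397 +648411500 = 908338897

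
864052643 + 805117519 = 1669170162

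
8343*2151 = 17945793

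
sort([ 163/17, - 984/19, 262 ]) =[ - 984/19, 163/17,262]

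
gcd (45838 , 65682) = 82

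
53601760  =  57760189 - 4158429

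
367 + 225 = 592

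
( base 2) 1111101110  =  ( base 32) ve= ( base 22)21G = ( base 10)1006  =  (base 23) 1KH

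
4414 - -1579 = 5993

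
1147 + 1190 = 2337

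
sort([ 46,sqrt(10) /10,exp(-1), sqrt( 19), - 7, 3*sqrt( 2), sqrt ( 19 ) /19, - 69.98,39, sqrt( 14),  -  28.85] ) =[ - 69.98, - 28.85, - 7,sqrt(19)/19,sqrt(10 )/10, exp( - 1), sqrt(14), 3*sqrt( 2 ), sqrt( 19),39,46]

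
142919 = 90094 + 52825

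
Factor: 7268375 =5^3*58147^1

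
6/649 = 6/649  =  0.01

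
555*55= 30525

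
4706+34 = 4740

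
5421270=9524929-4103659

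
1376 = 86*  16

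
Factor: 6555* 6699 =43911945 = 3^2*5^1 * 7^1 * 11^1 * 19^1*23^1 * 29^1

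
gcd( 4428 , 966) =6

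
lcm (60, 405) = 1620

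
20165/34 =593 + 3/34 =593.09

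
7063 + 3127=10190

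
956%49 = 25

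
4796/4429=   1+367/4429=1.08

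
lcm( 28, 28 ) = 28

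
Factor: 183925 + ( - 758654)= - 574729 =- 73^1*7873^1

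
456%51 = 48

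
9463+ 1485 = 10948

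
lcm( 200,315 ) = 12600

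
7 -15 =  - 8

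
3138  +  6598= 9736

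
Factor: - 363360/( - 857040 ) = 1514/3571 = 2^1*757^1*3571^( -1) 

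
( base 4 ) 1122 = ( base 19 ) 4e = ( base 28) 36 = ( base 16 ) 5A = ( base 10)90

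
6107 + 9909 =16016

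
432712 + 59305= 492017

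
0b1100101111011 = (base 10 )6523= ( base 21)egd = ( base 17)159c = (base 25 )aan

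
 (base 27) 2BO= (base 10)1779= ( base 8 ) 3363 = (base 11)1378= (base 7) 5121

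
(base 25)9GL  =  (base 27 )87P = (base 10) 6046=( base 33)5I7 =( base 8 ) 13636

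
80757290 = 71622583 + 9134707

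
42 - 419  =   - 377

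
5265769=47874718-42608949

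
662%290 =82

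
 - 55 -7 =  -62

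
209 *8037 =1679733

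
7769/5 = 1553 + 4/5 = 1553.80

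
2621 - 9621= - 7000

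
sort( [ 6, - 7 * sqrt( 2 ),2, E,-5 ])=[- 7 * sqrt( 2),-5, 2,E,6] 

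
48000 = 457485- 409485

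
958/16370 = 479/8185 =0.06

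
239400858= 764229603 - 524828745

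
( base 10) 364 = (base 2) 101101100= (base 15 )194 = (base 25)EE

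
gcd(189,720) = 9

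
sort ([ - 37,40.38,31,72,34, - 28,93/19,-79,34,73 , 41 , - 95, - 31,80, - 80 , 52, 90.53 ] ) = [ - 95,  -  80, - 79, - 37,-31, -28,93/19, 31,34,  34 , 40.38,41,52, 72, 73,80,90.53]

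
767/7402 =767/7402 = 0.10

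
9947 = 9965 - 18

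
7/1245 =7/1245 =0.01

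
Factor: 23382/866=3^3 = 27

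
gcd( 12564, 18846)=6282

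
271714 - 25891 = 245823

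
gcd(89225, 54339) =1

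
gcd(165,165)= 165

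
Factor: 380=2^2*5^1*19^1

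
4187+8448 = 12635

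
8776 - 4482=4294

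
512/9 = 56+8/9 = 56.89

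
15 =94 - 79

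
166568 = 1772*94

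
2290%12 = 10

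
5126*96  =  492096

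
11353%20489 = 11353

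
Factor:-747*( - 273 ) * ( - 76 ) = -15498756 = - 2^2*3^3*7^1 * 13^1*19^1*83^1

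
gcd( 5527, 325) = 1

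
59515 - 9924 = 49591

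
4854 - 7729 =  - 2875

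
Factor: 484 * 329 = 159236  =  2^2*7^1*11^2 * 47^1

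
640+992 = 1632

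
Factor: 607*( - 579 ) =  - 3^1*193^1*607^1 =- 351453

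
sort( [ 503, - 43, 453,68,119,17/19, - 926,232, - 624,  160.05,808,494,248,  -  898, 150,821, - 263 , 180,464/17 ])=[ - 926, - 898, - 624 ,-263, - 43,17/19,464/17,68,119, 150, 160.05,180,232, 248, 453, 494 , 503,808,821]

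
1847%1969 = 1847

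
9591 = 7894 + 1697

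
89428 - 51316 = 38112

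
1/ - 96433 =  - 1+96432/96433 = - 0.00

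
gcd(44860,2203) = 1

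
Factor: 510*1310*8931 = 5966801100 = 2^2*3^2*5^2 * 13^1*17^1*131^1*229^1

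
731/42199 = 731/42199= 0.02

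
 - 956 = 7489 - 8445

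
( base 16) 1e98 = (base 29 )992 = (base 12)4648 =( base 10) 7832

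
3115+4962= 8077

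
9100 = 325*28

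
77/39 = 77/39 =1.97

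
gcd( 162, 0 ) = 162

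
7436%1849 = 40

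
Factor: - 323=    - 17^1 * 19^1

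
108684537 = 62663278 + 46021259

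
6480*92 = 596160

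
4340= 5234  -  894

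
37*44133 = 1632921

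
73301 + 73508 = 146809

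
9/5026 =9/5026 =0.00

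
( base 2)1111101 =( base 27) 4h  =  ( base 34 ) 3N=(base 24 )55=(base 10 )125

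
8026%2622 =160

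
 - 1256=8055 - 9311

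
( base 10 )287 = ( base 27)AH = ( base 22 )D1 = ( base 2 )100011111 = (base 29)9q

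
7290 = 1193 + 6097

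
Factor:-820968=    - 2^3*3^1 * 79^1 * 433^1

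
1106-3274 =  - 2168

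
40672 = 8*5084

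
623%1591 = 623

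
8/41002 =4/20501  =  0.00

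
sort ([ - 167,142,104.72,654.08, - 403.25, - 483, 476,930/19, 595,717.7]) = [ - 483, - 403.25, - 167,930/19,104.72,142, 476,595,654.08, 717.7] 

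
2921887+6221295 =9143182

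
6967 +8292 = 15259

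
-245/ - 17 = 14 + 7/17 =14.41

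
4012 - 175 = 3837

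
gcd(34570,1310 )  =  10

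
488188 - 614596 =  - 126408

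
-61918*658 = - 40742044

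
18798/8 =2349 + 3/4 = 2349.75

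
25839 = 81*319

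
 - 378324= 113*( - 3348) 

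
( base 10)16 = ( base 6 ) 24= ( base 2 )10000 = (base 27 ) G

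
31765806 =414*76729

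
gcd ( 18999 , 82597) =1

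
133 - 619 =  - 486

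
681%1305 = 681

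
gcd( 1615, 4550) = 5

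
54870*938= 51468060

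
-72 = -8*9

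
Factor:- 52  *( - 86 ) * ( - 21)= - 2^3 * 3^1 * 7^1 * 13^1 * 43^1 = - 93912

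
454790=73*6230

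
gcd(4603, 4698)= 1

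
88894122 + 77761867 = 166655989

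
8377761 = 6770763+1606998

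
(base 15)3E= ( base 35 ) 1o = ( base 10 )59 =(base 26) 27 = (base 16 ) 3B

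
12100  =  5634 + 6466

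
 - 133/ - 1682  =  133/1682 = 0.08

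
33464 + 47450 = 80914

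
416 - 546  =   - 130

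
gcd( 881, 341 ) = 1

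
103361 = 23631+79730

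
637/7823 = 637/7823= 0.08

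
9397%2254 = 381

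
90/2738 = 45/1369 = 0.03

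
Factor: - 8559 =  - 3^3*317^1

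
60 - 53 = 7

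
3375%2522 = 853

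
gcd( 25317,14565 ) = 3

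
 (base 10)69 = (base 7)126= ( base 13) 54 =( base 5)234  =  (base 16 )45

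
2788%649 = 192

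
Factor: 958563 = 3^2*73^1*1459^1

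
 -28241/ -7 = 4034+ 3/7 = 4034.43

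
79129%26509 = 26111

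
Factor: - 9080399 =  - 61^1*148859^1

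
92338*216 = 19945008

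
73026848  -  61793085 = 11233763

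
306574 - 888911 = - 582337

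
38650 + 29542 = 68192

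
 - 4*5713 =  - 22852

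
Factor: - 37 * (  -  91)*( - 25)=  - 84175 = - 5^2*7^1*13^1*37^1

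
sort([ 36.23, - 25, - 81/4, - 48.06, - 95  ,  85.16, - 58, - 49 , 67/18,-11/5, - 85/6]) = [  -  95, - 58,-49, - 48.06, - 25, - 81/4, - 85/6 , - 11/5, 67/18 , 36.23, 85.16]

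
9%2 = 1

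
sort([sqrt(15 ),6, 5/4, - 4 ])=[ - 4 , 5/4,sqrt ( 15 ),  6] 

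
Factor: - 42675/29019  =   - 25/17 = - 5^2*17^( - 1) 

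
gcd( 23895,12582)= 27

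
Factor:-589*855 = -3^2*5^1*19^2 * 31^1 = - 503595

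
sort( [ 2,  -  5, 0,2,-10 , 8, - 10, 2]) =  [ - 10, - 10, - 5,0, 2,2,2,  8]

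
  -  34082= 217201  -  251283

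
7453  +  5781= 13234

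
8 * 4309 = 34472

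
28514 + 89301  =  117815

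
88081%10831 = 1433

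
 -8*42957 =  - 343656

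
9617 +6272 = 15889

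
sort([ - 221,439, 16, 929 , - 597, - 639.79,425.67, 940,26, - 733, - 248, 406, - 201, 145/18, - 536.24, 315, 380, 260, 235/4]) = [ - 733, - 639.79 , - 597, - 536.24, - 248, - 221, - 201, 145/18 , 16,26, 235/4 , 260,  315, 380, 406, 425.67,439, 929, 940] 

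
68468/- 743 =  - 68468/743 = - 92.15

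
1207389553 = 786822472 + 420567081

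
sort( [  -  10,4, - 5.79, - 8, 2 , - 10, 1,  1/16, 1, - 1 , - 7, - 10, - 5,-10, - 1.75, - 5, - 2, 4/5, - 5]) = [ - 10,-10, - 10, -10, - 8, - 7, - 5.79, - 5, - 5, - 5, - 2, - 1.75 ,  -  1,1/16,4/5,1, 1,2 , 4]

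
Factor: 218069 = 218069^1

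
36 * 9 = 324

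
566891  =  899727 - 332836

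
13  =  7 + 6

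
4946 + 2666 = 7612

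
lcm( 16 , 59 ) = 944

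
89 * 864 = 76896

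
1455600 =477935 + 977665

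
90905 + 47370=138275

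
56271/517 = 56271/517 = 108.84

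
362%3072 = 362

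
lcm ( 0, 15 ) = 0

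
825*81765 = 67456125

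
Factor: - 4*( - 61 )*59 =2^2*59^1*61^1 = 14396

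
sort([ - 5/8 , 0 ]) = [ - 5/8,0]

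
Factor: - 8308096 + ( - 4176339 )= -5^1*2496887^1 = - 12484435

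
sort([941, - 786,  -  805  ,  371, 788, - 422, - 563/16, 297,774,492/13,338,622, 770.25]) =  [ - 805, - 786, - 422, - 563/16, 492/13,297,338,371,622,770.25,774,788,941 ] 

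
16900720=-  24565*( - 688) 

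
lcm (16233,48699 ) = 48699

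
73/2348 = 73/2348=0.03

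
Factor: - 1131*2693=-3045783 = -3^1*13^1*29^1*2693^1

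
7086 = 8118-1032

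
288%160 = 128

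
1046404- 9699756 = - 8653352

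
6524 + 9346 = 15870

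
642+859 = 1501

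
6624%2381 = 1862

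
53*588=31164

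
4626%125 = 1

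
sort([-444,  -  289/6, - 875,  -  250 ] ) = [ - 875,-444,-250,-289/6]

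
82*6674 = 547268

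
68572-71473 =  - 2901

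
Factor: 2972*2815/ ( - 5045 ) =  - 2^2 * 563^1* 743^1 * 1009^(  -  1) = - 1673236/1009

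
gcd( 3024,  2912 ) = 112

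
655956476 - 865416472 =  - 209459996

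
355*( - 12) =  - 4260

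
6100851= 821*7431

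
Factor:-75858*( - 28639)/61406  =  1086248631/30703 = 3^1 * 13^1 * 47^1*269^1*2203^1*30703^( - 1)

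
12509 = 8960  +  3549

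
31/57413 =31/57413 = 0.00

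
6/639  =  2/213 =0.01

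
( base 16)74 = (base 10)116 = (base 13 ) 8C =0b1110100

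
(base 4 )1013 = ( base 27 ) 2h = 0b1000111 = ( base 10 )71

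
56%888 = 56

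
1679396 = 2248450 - 569054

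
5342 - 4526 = 816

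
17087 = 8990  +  8097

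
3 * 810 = 2430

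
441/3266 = 441/3266 =0.14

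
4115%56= 27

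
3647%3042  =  605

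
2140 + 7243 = 9383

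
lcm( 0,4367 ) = 0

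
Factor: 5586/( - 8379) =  - 2^1* 3^( - 1 )= -  2/3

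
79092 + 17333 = 96425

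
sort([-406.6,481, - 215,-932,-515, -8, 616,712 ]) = [ - 932 , - 515, - 406.6,-215, - 8,481, 616,712] 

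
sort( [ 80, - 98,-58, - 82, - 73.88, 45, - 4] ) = [ - 98, - 82, - 73.88, - 58, - 4, 45, 80 ] 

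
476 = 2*238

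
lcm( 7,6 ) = 42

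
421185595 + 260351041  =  681536636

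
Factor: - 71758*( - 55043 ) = 3949775594= 2^1*19^1*2897^1*35879^1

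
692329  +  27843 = 720172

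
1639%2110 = 1639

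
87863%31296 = 25271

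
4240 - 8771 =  - 4531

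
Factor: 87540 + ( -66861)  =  20679= 3^1*61^1*113^1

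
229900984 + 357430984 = 587331968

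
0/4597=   0 = 0.00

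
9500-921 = 8579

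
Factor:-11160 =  - 2^3 * 3^2*5^1*31^1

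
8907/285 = 2969/95 = 31.25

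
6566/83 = 79 + 9/83 = 79.11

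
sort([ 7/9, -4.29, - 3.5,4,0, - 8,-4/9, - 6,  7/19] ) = [ - 8, - 6, - 4.29 , - 3.5, -4/9, 0,7/19, 7/9, 4] 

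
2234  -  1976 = 258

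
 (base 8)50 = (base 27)1D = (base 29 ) 1b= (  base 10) 40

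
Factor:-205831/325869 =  - 3^ ( - 1 )*19^(- 1) * 37^1*5563^1*5717^( - 1 )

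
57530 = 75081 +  - 17551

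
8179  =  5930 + 2249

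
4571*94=429674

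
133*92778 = 12339474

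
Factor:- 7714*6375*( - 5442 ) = 2^2*3^2 *5^3*7^1*17^1* 19^1*29^1*907^1=267619873500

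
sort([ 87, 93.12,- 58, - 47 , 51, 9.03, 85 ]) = [ - 58,-47, 9.03, 51,  85, 87, 93.12]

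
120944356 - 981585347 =-860640991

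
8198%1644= 1622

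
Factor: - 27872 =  - 2^5*13^1 * 67^1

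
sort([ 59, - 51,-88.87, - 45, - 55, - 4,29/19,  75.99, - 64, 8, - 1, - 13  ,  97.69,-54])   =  [ - 88.87 , - 64,  -  55, - 54, - 51, - 45, - 13, - 4, - 1, 29/19, 8,59,75.99,97.69]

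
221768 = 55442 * 4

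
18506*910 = 16840460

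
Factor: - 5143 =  - 37^1*139^1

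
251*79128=19861128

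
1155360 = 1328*870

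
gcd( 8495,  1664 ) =1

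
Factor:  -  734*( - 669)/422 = 3^1*211^(-1 )*223^1*367^1 = 245523/211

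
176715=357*495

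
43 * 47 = 2021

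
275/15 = 55/3= 18.33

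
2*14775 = 29550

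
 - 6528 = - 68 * 96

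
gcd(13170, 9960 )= 30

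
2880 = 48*60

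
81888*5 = 409440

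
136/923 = 136/923 = 0.15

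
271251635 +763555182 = 1034806817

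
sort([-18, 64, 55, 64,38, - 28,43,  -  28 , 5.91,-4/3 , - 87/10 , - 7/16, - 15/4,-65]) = [ - 65, - 28, - 28,  -  18, - 87/10,-15/4, - 4/3, - 7/16, 5.91,  38 , 43, 55, 64,  64 ] 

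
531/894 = 177/298 = 0.59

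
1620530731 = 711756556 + 908774175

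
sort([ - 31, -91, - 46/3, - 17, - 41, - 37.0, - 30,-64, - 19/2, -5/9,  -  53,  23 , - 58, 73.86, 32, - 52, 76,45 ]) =[ -91, - 64, - 58,-53, - 52, - 41,-37.0,- 31, - 30, - 17, - 46/3, - 19/2, - 5/9,23, 32 , 45,  73.86, 76 ] 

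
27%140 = 27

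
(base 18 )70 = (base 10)126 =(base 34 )3O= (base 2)1111110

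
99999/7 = 14285 + 4/7 = 14285.57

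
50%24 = 2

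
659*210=138390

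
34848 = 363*96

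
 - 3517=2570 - 6087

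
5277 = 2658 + 2619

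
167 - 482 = -315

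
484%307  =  177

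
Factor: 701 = 701^1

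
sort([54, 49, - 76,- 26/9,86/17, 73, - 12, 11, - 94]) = [  -  94, - 76, - 12, - 26/9, 86/17,  11, 49, 54 , 73]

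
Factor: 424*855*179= 2^3*3^2 * 5^1*19^1*53^1*179^1  =  64891080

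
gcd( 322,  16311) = 1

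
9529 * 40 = 381160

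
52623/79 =52623/79 = 666.11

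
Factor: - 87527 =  - 11^1 * 73^1*109^1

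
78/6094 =39/3047= 0.01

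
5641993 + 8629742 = 14271735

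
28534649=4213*6773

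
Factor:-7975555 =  - 5^1*7^1 *227873^1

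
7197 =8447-1250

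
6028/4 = 1507 = 1507.00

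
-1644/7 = - 1644/7= -  234.86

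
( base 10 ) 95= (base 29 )38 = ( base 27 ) 3e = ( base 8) 137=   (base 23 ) 43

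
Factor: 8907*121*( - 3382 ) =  - 2^1*3^1*11^2*19^1*89^1*2969^1=   - 3644940354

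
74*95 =7030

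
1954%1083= 871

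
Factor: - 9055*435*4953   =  - 19509495525= - 3^2*5^2*13^1*29^1*127^1*1811^1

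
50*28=1400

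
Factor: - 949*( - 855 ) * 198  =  160656210= 2^1*3^4 *5^1*11^1*13^1*19^1*73^1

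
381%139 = 103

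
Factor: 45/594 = 2^ ( - 1)* 3^( - 1 )*5^1*11^( - 1) = 5/66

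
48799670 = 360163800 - 311364130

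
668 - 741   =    -  73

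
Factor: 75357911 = 5077^1 * 14843^1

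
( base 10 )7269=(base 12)4259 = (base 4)1301211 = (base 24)cel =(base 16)1C65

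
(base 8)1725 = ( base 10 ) 981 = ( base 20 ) 291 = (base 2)1111010101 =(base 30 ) 12l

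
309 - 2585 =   -  2276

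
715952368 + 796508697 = 1512461065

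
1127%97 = 60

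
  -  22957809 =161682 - 23119491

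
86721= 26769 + 59952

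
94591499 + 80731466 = 175322965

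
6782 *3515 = 23838730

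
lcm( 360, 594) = 11880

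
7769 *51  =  396219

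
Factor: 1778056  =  2^3*7^1*31751^1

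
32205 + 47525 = 79730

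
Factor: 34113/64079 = 3^1*83^1 * 137^1*139^( - 1)*461^( - 1 )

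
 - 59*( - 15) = 885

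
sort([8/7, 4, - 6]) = [ - 6,8/7, 4 ]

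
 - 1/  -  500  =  1/500 =0.00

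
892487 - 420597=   471890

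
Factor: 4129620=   2^2*3^1* 5^1*11^1*6257^1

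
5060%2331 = 398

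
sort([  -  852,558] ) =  [ - 852,558]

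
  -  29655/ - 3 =9885 + 0/1 = 9885.00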